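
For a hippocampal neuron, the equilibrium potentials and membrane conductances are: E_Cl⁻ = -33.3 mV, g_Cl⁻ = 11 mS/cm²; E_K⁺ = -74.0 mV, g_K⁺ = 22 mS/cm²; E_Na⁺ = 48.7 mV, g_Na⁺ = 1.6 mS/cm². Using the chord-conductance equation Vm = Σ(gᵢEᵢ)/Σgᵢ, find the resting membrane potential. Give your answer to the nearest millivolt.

-55 mV

Σ gᵢEᵢ = 11·(-33.3) + 22·(-74.0) + 1.6·(48.7) = -1916.38
Σ gᵢ = 11 + 22 + 1.6 = 34.6
Vm = -1916.38 / 34.6 = -55.39 mV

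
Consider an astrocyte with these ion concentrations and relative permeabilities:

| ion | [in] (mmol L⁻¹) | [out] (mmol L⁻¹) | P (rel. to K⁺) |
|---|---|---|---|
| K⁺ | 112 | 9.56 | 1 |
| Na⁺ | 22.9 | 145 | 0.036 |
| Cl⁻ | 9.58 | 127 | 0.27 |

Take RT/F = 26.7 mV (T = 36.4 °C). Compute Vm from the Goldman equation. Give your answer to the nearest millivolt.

Vm = 26.7 · ln[(Σ P·[cation]ₒ + Σ P·[anion]ᵢ) / (Σ P·[cation]ᵢ + Σ P·[anion]ₒ)]
Numerator = 1×9.56 + 0.036×145 + 0.27×9.58 = 17.37
Denominator = 1×112 + 0.036×22.9 + 0.27×127 = 147.1
Vm = 26.7 · ln(0.11805) = 26.7 × (-2.1367) = -57.05 mV

-57 mV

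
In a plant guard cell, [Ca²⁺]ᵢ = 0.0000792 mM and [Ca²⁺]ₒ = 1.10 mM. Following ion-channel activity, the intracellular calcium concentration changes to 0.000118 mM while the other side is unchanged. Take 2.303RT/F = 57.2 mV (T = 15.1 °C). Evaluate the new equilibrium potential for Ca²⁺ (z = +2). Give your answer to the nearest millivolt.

114 mV

After the shift: [Ca²⁺]_out = 1.10, [Ca²⁺]_in = 0.000118 mM.
E_new = (57.2/2)·log₁₀(1.10/0.000118) = 28.60 · (3.9695) = 113.53 mV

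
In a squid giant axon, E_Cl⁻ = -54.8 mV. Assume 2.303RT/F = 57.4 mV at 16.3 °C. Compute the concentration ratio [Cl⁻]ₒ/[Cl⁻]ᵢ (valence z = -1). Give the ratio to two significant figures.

9.0

log₁₀([out]/[in]) = E·z/(57.4) = -54.8 × -1 / 57.4 = 0.9547
[out]/[in] = 10^(0.9547) = 9.01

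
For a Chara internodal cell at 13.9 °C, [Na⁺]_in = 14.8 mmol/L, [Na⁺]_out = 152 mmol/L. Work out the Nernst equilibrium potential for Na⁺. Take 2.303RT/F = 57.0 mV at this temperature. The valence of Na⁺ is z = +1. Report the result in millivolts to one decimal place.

E = (57.0/z) · log₁₀([Na⁺]_out/[Na⁺]_in) with z = +1.
= (57.0/1) · log₁₀(152/14.8) = 57.00 · log₁₀(10.27)
= 57.00 · (1.0116) = 57.66 mV

57.7 mV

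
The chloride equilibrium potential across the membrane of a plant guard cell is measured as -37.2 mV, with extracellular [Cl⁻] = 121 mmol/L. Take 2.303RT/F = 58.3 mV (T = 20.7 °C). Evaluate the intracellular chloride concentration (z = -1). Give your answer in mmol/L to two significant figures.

28 mmol/L

Nernst: E = (58.3/-1) · log₁₀([out]/[in]), so log₁₀([out]/[in]) = -37.2 × -1 / 58.3 = 0.6381.
[out]/[in] = 10^(0.6381) = 4.346.
[in] = 121 / 4.346 = 27.84 mmol/L.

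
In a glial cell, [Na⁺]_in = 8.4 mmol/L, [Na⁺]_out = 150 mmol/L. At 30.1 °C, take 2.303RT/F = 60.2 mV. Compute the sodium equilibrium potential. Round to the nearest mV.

E = (60.2/z) · log₁₀([Na⁺]_out/[Na⁺]_in) with z = +1.
= (60.2/1) · log₁₀(150/8.4) = 60.20 · log₁₀(17.86)
= 60.20 · (1.2518) = 75.36 mV

75 mV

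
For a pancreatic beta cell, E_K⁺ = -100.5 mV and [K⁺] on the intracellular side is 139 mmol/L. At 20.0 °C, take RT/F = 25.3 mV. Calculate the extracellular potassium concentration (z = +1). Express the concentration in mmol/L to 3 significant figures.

2.62 mmol/L

Nernst: E = (25.3/1) · ln([out]/[in]), so ln([out]/[in]) = -100.5 × 1 / 25.3 = -3.9723.
[out]/[in] = e^(-3.9723) = 0.01883.
[out] = 0.01883 × 139 = 2.617 mmol/L.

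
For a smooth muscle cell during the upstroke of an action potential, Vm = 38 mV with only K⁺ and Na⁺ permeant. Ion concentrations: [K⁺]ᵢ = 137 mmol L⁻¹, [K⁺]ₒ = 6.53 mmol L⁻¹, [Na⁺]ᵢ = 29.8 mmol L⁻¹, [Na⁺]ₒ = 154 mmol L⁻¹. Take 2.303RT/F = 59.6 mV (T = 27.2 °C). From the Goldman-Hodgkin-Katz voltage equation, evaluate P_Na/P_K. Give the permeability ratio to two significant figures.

24

Let α = P_Na/P_K. GHK: Vm = 59.6·log₁₀[(Kₒ + α·Naₒ)/(Kᵢ + α·Naᵢ)].
10^(Vm/59.6) = 10^(38.0/59.6) = 4.3409
So 4.3409·(Kᵢ + α·Naᵢ) = Kₒ + α·Naₒ → α = (4.3409·137.0 − 6.53) / (154.0 − 4.3409·29.8)
α = (594.7 − 6.53) / (154.0 − 129.4) = 588.2/24.64 = 23.87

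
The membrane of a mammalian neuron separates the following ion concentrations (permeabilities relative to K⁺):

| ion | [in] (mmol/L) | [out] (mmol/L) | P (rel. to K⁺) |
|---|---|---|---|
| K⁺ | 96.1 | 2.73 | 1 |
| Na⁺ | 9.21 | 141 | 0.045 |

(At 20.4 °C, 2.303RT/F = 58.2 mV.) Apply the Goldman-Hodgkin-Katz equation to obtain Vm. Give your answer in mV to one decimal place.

Vm = 58.2 · log₁₀[(Σ P·[cation]ₒ + Σ P·[anion]ᵢ) / (Σ P·[cation]ᵢ + Σ P·[anion]ₒ)]
Numerator = 1×2.73 + 0.045×141 = 9.075
Denominator = 1×96.1 + 0.045×9.21 = 96.51
Vm = 58.2 · log₁₀(0.094027) = 58.2 × (-1.0267) = -59.76 mV

-59.8 mV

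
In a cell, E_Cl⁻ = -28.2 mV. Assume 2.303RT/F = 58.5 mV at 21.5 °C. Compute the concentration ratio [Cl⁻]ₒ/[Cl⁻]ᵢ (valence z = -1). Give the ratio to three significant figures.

3.03

log₁₀([out]/[in]) = E·z/(58.5) = -28.2 × -1 / 58.5 = 0.4821
[out]/[in] = 10^(0.4821) = 3.034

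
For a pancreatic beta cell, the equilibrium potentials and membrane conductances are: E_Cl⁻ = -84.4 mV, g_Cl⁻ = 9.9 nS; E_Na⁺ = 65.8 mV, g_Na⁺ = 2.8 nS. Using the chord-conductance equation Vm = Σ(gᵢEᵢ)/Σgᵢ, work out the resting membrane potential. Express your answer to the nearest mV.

-51 mV

Σ gᵢEᵢ = 9.9·(-84.4) + 2.8·(65.8) = -651.32
Σ gᵢ = 9.9 + 2.8 = 12.7
Vm = -651.32 / 12.7 = -51.29 mV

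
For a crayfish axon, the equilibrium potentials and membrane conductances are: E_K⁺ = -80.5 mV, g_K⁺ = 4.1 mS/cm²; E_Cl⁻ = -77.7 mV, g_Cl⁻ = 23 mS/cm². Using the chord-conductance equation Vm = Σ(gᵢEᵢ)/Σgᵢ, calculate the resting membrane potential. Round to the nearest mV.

-78 mV

Σ gᵢEᵢ = 4.1·(-80.5) + 23·(-77.7) = -2117.15
Σ gᵢ = 4.1 + 23 = 27.1
Vm = -2117.15 / 27.1 = -78.12 mV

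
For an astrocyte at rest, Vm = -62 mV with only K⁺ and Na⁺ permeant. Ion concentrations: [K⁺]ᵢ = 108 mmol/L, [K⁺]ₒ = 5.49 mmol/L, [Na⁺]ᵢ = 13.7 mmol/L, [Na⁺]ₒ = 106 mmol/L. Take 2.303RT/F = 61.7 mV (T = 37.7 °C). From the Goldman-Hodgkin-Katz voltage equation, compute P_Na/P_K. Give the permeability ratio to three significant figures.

0.0496

Let α = P_Na/P_K. GHK: Vm = 61.7·log₁₀[(Kₒ + α·Naₒ)/(Kᵢ + α·Naᵢ)].
10^(Vm/61.7) = 10^(-62.0/61.7) = 0.098887
So 0.098887·(Kᵢ + α·Naᵢ) = Kₒ + α·Naₒ → α = (0.098887·108.0 − 5.49) / (106.0 − 0.098887·13.7)
α = (10.68 − 5.49) / (106.0 − 1.355) = 5.19/104.6 = 0.04959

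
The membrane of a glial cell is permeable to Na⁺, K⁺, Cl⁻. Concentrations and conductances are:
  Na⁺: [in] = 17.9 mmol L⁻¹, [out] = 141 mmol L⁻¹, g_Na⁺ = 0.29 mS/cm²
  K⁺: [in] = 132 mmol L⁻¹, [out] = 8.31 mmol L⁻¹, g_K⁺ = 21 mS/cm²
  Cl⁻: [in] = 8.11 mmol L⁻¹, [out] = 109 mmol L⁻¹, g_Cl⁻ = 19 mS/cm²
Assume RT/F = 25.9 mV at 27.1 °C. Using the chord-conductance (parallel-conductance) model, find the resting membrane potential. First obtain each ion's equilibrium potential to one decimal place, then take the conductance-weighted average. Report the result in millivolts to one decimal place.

E_Na⁺ = (25.9/1)·ln(141/17.9) = 53.5 mV
E_K⁺ = (25.9/1)·ln(8.31/132) = -71.6 mV
E_Cl⁻ = (25.9/-1)·ln(109/8.11) = -67.3 mV
Vm = (Σ gᵢEᵢ)/(Σ gᵢ) = (0.29·53.5 + 21·-71.6 + 19·-67.3) / (0.29 + 21 + 19)
= -2766.78 / 40.29 = -68.67 mV

-68.7 mV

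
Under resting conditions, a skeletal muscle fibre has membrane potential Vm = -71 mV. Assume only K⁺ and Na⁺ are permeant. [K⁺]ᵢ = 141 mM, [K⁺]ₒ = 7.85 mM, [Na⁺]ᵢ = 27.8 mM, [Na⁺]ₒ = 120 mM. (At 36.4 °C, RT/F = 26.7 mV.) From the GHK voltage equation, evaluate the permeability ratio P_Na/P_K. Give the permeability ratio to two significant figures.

Let α = P_Na/P_K. GHK: Vm = 26.7·ln[(Kₒ + α·Naₒ)/(Kᵢ + α·Naᵢ)].
e^(Vm/26.7) = e^(-71.0/26.7) = 0.070006
So 0.070006·(Kᵢ + α·Naᵢ) = Kₒ + α·Naₒ → α = (0.070006·141.0 − 7.85) / (120.0 − 0.070006·27.8)
α = (9.871 − 7.85) / (120.0 − 1.946) = 2.021/118.1 = 0.01712

0.017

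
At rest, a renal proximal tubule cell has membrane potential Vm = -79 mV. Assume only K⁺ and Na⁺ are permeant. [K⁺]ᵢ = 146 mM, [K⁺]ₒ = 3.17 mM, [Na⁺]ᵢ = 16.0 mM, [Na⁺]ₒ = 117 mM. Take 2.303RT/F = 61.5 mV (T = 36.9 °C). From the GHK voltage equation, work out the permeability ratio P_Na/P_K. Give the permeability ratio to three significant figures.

0.0380

Let α = P_Na/P_K. GHK: Vm = 61.5·log₁₀[(Kₒ + α·Naₒ)/(Kᵢ + α·Naᵢ)].
10^(Vm/61.5) = 10^(-79.0/61.5) = 0.051933
So 0.051933·(Kᵢ + α·Naᵢ) = Kₒ + α·Naₒ → α = (0.051933·146.0 − 3.17) / (117.0 − 0.051933·16.0)
α = (7.582 − 3.17) / (117.0 − 0.8309) = 4.412/116.2 = 0.03798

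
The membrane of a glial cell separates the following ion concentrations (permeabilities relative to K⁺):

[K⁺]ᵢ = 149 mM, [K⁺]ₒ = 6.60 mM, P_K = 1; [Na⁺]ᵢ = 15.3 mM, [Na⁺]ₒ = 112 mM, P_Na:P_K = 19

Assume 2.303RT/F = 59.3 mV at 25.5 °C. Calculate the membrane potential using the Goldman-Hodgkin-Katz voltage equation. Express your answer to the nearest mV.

41 mV

Vm = 59.3 · log₁₀[(Σ P·[cation]ₒ + Σ P·[anion]ᵢ) / (Σ P·[cation]ᵢ + Σ P·[anion]ₒ)]
Numerator = 1×6.60 + 19×112 = 2135
Denominator = 1×149 + 19×15.3 = 439.7
Vm = 59.3 · log₁₀(4.8547) = 59.3 × (0.6862) = 40.69 mV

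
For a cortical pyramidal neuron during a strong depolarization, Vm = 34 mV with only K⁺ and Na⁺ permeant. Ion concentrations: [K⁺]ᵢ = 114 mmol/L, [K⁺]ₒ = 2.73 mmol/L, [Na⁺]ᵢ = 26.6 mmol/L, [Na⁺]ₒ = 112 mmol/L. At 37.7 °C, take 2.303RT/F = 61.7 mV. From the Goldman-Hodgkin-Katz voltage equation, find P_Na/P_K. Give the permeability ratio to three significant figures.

23.2

Let α = P_Na/P_K. GHK: Vm = 61.7·log₁₀[(Kₒ + α·Naₒ)/(Kᵢ + α·Naᵢ)].
10^(Vm/61.7) = 10^(34.0/61.7) = 3.5568
So 3.5568·(Kᵢ + α·Naᵢ) = Kₒ + α·Naₒ → α = (3.5568·114.0 − 2.73) / (112.0 − 3.5568·26.6)
α = (405.5 − 2.73) / (112.0 − 94.61) = 402.7/17.39 = 23.16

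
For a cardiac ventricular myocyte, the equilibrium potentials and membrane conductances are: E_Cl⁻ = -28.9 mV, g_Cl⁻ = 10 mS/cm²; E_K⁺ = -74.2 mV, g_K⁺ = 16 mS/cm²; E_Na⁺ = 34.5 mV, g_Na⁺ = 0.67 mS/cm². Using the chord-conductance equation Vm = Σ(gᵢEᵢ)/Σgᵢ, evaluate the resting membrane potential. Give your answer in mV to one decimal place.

Σ gᵢEᵢ = 10·(-28.9) + 16·(-74.2) + 0.67·(34.5) = -1453.09
Σ gᵢ = 10 + 16 + 0.67 = 26.67
Vm = -1453.09 / 26.67 = -54.48 mV

-54.5 mV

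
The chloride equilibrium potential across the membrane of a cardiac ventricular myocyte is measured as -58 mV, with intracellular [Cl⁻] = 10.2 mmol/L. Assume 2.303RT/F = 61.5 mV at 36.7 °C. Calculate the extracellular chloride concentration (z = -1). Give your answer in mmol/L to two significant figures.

89 mmol/L

Nernst: E = (61.5/-1) · log₁₀([out]/[in]), so log₁₀([out]/[in]) = -58.0 × -1 / 61.5 = 0.9431.
[out]/[in] = 10^(0.9431) = 8.772.
[out] = 8.772 × 10.2 = 89.47 mmol/L.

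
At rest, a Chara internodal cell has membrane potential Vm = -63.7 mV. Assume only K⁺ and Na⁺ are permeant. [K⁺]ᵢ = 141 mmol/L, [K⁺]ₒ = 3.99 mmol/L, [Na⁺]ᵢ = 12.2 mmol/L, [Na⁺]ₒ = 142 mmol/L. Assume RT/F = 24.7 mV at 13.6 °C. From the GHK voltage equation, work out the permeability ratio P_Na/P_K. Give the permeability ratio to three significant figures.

0.0475

Let α = P_Na/P_K. GHK: Vm = 24.7·ln[(Kₒ + α·Naₒ)/(Kᵢ + α·Naᵢ)].
e^(Vm/24.7) = e^(-63.7/24.7) = 0.075854
So 0.075854·(Kᵢ + α·Naᵢ) = Kₒ + α·Naₒ → α = (0.075854·141.0 − 3.99) / (142.0 − 0.075854·12.2)
α = (10.7 − 3.99) / (142.0 − 0.9254) = 6.705/141.1 = 0.04753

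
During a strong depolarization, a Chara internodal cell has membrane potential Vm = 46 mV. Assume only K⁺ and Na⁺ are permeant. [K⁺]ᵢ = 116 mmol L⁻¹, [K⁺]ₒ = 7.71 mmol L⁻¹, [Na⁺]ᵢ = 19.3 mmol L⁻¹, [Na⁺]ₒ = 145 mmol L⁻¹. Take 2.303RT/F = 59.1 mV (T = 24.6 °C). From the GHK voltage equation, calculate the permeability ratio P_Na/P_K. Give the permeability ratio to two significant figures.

Let α = P_Na/P_K. GHK: Vm = 59.1·log₁₀[(Kₒ + α·Naₒ)/(Kᵢ + α·Naᵢ)].
10^(Vm/59.1) = 10^(46.0/59.1) = 6.0026
So 6.0026·(Kᵢ + α·Naᵢ) = Kₒ + α·Naₒ → α = (6.0026·116.0 − 7.71) / (145.0 − 6.0026·19.3)
α = (696.3 − 7.71) / (145.0 − 115.9) = 688.6/29.15 = 23.62

24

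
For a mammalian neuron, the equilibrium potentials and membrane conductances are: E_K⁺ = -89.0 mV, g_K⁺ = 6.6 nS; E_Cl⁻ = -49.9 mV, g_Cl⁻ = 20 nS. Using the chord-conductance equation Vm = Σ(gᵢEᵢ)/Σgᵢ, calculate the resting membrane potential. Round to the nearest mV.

Σ gᵢEᵢ = 6.6·(-89.0) + 20·(-49.9) = -1585.40
Σ gᵢ = 6.6 + 20 = 26.6
Vm = -1585.40 / 26.6 = -59.60 mV

-60 mV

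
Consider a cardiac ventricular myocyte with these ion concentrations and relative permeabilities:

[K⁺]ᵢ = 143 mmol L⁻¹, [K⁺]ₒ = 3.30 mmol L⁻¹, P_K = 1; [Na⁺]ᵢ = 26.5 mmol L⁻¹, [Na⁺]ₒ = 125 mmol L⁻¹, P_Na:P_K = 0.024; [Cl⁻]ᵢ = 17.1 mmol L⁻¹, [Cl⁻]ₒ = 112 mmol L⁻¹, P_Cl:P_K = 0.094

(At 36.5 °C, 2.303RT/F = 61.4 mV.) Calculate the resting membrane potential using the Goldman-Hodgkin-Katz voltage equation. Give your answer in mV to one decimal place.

-79.2 mV

Vm = 61.4 · log₁₀[(Σ P·[cation]ₒ + Σ P·[anion]ᵢ) / (Σ P·[cation]ᵢ + Σ P·[anion]ₒ)]
Numerator = 1×3.30 + 0.024×125 + 0.094×17.1 = 7.907
Denominator = 1×143 + 0.024×26.5 + 0.094×112 = 154.2
Vm = 61.4 · log₁₀(0.051292) = 61.4 × (-1.2899) = -79.20 mV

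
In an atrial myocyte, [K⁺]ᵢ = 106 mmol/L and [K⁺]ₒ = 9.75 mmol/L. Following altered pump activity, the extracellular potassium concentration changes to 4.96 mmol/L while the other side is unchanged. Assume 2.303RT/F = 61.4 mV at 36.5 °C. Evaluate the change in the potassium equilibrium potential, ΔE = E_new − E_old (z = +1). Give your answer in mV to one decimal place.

E_old = (61.4/1)·log₁₀(9.75/106) = -63.63 mV
E_new = (61.4/1)·log₁₀(4.96/106) = -81.65 mV
ΔE = -81.65 − (-63.63) = -18.02 mV

-18.0 mV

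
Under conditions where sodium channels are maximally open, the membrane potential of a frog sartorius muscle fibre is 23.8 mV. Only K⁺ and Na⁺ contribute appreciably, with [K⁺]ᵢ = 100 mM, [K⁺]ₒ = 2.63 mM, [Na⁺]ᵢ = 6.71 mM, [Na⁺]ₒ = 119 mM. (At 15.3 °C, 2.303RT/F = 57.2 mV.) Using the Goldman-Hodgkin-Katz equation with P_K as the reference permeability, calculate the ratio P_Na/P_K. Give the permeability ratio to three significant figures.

Let α = P_Na/P_K. GHK: Vm = 57.2·log₁₀[(Kₒ + α·Naₒ)/(Kᵢ + α·Naᵢ)].
10^(Vm/57.2) = 10^(23.8/57.2) = 2.6067
So 2.6067·(Kᵢ + α·Naᵢ) = Kₒ + α·Naₒ → α = (2.6067·100.0 − 2.63) / (119.0 − 2.6067·6.71)
α = (260.7 − 2.63) / (119.0 − 17.49) = 258/101.5 = 2.542

2.54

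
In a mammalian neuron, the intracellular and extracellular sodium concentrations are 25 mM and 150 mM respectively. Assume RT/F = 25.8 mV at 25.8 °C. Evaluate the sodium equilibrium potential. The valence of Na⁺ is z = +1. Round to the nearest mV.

46 mV

E = (25.8/z) · ln([Na⁺]_out/[Na⁺]_in) with z = +1.
= (25.8/1) · ln(150/25) = 25.80 · ln(6)
= 25.80 · (1.7918) = 46.23 mV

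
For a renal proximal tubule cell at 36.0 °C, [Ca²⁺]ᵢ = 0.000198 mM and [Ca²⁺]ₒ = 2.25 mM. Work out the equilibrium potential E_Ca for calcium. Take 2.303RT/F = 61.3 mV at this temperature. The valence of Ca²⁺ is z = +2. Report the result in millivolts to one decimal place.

124.3 mV

E = (61.3/z) · log₁₀([Ca²⁺]_out/[Ca²⁺]_in) with z = +2.
= (61.3/2) · log₁₀(2.25/0.000198) = 30.65 · log₁₀(1.136e+04)
= 30.65 · (4.0555) = 124.30 mV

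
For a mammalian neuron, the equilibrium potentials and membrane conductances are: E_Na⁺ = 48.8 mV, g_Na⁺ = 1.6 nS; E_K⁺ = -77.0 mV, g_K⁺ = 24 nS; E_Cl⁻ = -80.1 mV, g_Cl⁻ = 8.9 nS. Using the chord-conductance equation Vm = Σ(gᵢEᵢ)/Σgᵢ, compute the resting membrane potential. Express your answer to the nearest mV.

-72 mV

Σ gᵢEᵢ = 1.6·(48.8) + 24·(-77.0) + 8.9·(-80.1) = -2482.81
Σ gᵢ = 1.6 + 24 + 8.9 = 34.5
Vm = -2482.81 / 34.5 = -71.97 mV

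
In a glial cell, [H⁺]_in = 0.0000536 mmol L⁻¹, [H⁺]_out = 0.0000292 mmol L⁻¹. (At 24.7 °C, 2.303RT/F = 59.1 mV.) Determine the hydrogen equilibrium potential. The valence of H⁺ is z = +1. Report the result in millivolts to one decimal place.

-15.6 mV

E = (59.1/z) · log₁₀([H⁺]_out/[H⁺]_in) with z = +1.
= (59.1/1) · log₁₀(0.0000292/0.0000536) = 59.10 · log₁₀(0.5448)
= 59.10 · (-0.2638) = -15.59 mV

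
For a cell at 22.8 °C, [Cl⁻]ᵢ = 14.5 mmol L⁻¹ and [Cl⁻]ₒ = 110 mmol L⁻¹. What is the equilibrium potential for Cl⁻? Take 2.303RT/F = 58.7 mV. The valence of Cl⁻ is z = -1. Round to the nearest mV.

-52 mV

E = (58.7/z) · log₁₀([Cl⁻]_out/[Cl⁻]_in) with z = -1.
For an anion, dividing by z = -1 reverses the sign.
= (58.7/-1) · log₁₀(110/14.5) = -58.70 · log₁₀(7.586)
= -58.70 · (0.8800) = -51.66 mV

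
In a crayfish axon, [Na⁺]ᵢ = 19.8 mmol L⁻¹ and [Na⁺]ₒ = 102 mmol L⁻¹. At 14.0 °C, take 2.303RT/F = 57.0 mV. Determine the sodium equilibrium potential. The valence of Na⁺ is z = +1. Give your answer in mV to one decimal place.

E = (57.0/z) · log₁₀([Na⁺]_out/[Na⁺]_in) with z = +1.
= (57.0/1) · log₁₀(102/19.8) = 57.00 · log₁₀(5.152)
= 57.00 · (0.7119) = 40.58 mV

40.6 mV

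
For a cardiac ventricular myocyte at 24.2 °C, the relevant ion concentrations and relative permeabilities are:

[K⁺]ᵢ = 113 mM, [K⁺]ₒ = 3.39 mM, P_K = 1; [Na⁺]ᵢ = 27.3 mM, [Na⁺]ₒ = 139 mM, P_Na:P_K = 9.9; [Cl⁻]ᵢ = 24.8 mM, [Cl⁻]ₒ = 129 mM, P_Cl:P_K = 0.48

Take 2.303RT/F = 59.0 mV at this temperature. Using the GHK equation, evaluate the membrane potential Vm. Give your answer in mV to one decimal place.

29.2 mV

Vm = 59.0 · log₁₀[(Σ P·[cation]ₒ + Σ P·[anion]ᵢ) / (Σ P·[cation]ᵢ + Σ P·[anion]ₒ)]
Numerator = 1×3.39 + 9.9×139 + 0.48×24.8 = 1391
Denominator = 1×113 + 9.9×27.3 + 0.48×129 = 445.2
Vm = 59.0 · log₁₀(3.1254) = 59.0 × (0.4949) = 29.20 mV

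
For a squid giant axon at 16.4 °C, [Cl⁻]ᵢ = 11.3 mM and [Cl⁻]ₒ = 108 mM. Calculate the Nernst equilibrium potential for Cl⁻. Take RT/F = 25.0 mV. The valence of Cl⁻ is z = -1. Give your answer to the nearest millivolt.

E = (25.0/z) · ln([Cl⁻]_out/[Cl⁻]_in) with z = -1.
For an anion, dividing by z = -1 reverses the sign.
= (25.0/-1) · ln(108/11.3) = -25.00 · ln(9.558)
= -25.00 · (2.2573) = -56.43 mV

-56 mV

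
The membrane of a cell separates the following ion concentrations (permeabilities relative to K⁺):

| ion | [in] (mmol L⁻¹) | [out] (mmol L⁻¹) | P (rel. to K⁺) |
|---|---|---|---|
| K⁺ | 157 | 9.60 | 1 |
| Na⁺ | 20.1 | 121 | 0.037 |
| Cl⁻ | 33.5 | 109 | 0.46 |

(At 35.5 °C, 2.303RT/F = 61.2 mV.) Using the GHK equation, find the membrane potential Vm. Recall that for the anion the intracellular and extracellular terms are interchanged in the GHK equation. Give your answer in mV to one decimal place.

Vm = 61.2 · log₁₀[(Σ P·[cation]ₒ + Σ P·[anion]ᵢ) / (Σ P·[cation]ᵢ + Σ P·[anion]ₒ)]
Numerator = 1×9.60 + 0.037×121 + 0.46×33.5 = 29.49
Denominator = 1×157 + 0.037×20.1 + 0.46×109 = 207.9
Vm = 61.2 · log₁₀(0.14184) = 61.2 × (-0.8482) = -51.91 mV

-51.9 mV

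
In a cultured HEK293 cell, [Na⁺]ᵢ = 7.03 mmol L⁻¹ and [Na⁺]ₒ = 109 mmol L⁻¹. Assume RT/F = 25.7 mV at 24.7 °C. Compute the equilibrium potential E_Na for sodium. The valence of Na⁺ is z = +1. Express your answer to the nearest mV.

E = (25.7/z) · ln([Na⁺]_out/[Na⁺]_in) with z = +1.
= (25.7/1) · ln(109/7.03) = 25.70 · ln(15.5)
= 25.70 · (2.7412) = 70.45 mV

70 mV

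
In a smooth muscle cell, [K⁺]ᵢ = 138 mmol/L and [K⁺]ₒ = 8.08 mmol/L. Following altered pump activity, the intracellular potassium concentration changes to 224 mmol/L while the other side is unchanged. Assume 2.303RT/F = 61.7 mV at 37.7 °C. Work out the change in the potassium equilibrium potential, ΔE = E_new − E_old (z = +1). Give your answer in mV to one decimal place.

E_old = (61.7/1)·log₁₀(8.08/138) = -76.04 mV
E_new = (61.7/1)·log₁₀(8.08/224) = -89.02 mV
ΔE = -89.02 − (-76.04) = -12.98 mV

-13.0 mV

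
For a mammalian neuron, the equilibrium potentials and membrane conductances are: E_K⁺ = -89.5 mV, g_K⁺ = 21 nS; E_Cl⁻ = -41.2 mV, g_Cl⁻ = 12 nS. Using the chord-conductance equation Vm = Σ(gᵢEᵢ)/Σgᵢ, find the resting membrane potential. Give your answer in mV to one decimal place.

-71.9 mV

Σ gᵢEᵢ = 21·(-89.5) + 12·(-41.2) = -2373.90
Σ gᵢ = 21 + 12 = 33
Vm = -2373.90 / 33 = -71.94 mV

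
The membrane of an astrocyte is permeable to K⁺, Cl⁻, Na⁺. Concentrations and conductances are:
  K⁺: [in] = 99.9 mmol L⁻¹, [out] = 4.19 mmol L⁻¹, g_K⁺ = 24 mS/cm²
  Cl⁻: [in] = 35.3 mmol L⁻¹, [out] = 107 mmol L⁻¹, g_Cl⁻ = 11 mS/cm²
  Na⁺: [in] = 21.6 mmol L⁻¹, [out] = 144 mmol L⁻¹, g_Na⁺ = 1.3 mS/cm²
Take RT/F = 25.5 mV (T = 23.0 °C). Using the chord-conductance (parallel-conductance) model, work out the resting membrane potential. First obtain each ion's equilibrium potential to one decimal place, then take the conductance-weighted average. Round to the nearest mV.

E_K⁺ = (25.5/1)·ln(4.19/99.9) = -80.9 mV
E_Cl⁻ = (25.5/-1)·ln(107/35.3) = -28.3 mV
E_Na⁺ = (25.5/1)·ln(144/21.6) = 48.4 mV
Vm = (Σ gᵢEᵢ)/(Σ gᵢ) = (24·-80.9 + 11·-28.3 + 1.3·48.4) / (24 + 11 + 1.3)
= -2189.98 / 36.3 = -60.33 mV

-60 mV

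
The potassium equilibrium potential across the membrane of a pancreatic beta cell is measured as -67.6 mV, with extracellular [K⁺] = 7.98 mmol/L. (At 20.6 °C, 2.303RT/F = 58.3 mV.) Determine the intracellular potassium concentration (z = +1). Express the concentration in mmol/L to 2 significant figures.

120 mmol/L

Nernst: E = (58.3/1) · log₁₀([out]/[in]), so log₁₀([out]/[in]) = -67.6 × 1 / 58.3 = -1.1595.
[out]/[in] = 10^(-1.1595) = 0.06926.
[in] = 7.98 / 0.06926 = 115.2 mmol/L.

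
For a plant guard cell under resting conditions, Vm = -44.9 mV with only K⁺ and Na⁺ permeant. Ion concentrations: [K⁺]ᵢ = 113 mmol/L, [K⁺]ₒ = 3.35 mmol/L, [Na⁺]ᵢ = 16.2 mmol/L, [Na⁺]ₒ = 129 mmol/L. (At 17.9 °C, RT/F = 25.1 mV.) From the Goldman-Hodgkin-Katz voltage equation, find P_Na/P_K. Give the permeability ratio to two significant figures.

Let α = P_Na/P_K. GHK: Vm = 25.1·ln[(Kₒ + α·Naₒ)/(Kᵢ + α·Naᵢ)].
e^(Vm/25.1) = e^(-44.9/25.1) = 0.16715
So 0.16715·(Kᵢ + α·Naᵢ) = Kₒ + α·Naₒ → α = (0.16715·113.0 − 3.35) / (129.0 − 0.16715·16.2)
α = (18.89 − 3.35) / (129.0 − 2.708) = 15.54/126.3 = 0.123

0.12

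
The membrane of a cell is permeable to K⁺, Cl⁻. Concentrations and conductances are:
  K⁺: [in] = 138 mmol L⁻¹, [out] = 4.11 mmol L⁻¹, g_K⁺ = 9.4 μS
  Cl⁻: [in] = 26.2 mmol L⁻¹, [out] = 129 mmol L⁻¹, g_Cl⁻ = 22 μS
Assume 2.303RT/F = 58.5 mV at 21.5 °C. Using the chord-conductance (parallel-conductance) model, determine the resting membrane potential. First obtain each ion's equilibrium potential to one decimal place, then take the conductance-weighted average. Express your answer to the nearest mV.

-55 mV

E_K⁺ = (58.5/1)·log₁₀(4.11/138) = -89.3 mV
E_Cl⁻ = (58.5/-1)·log₁₀(129/26.2) = -40.5 mV
Vm = (Σ gᵢEᵢ)/(Σ gᵢ) = (9.4·-89.3 + 22·-40.5) / (9.4 + 22)
= -1730.42 / 31.4 = -55.11 mV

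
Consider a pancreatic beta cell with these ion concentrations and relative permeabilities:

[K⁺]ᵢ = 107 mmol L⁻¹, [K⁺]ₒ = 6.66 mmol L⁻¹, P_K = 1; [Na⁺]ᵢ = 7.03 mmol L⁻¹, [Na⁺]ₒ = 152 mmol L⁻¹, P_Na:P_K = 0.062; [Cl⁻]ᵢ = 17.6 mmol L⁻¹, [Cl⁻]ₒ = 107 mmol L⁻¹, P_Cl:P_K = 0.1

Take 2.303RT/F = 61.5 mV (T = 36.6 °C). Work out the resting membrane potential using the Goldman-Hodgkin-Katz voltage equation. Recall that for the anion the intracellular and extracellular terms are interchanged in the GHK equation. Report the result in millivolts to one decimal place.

Vm = 61.5 · log₁₀[(Σ P·[cation]ₒ + Σ P·[anion]ᵢ) / (Σ P·[cation]ᵢ + Σ P·[anion]ₒ)]
Numerator = 1×6.66 + 0.062×152 + 0.1×17.6 = 17.84
Denominator = 1×107 + 0.062×7.03 + 0.1×107 = 118.1
Vm = 61.5 · log₁₀(0.15105) = 61.5 × (-0.8209) = -50.48 mV

-50.5 mV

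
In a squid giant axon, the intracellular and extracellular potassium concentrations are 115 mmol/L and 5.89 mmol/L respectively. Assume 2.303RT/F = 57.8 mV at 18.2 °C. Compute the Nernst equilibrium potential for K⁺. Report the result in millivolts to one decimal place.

-74.6 mV

E = (57.8/z) · log₁₀([K⁺]_out/[K⁺]_in) with z = +1.
= (57.8/1) · log₁₀(5.89/115) = 57.80 · log₁₀(0.05122)
= 57.80 · (-1.2906) = -74.60 mV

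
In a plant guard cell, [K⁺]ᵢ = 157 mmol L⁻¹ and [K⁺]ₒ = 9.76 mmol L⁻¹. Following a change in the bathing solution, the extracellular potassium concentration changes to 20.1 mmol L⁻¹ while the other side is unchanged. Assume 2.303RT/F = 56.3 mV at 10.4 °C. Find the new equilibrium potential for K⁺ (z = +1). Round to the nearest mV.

After the shift: [K⁺]_out = 20.1, [K⁺]_in = 157 mmol L⁻¹.
E_new = (56.3/1)·log₁₀(20.1/157) = 56.30 · (-0.8927) = -50.26 mV

-50 mV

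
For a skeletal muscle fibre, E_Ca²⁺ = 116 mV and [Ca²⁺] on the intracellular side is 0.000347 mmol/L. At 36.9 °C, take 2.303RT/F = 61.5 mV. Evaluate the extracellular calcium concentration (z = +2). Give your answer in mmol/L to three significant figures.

Nernst: E = (61.5/2) · log₁₀([out]/[in]), so log₁₀([out]/[in]) = 116.0 × 2 / 61.5 = 3.7724.
[out]/[in] = 10^(3.7724) = 5920.
[out] = 5920 × 0.000347 = 2.054 mmol/L.

2.05 mmol/L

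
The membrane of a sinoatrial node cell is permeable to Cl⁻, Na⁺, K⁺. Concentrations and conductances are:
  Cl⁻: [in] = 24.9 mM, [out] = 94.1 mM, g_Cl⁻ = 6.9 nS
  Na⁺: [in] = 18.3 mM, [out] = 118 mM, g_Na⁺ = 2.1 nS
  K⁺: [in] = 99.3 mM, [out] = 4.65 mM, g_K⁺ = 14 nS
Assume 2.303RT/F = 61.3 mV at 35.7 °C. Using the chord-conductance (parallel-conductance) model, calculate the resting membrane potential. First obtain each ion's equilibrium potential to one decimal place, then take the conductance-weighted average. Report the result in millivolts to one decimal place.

E_Cl⁻ = (61.3/-1)·log₁₀(94.1/24.9) = -35.4 mV
E_Na⁺ = (61.3/1)·log₁₀(118/18.3) = 49.6 mV
E_K⁺ = (61.3/1)·log₁₀(4.65/99.3) = -81.5 mV
Vm = (Σ gᵢEᵢ)/(Σ gᵢ) = (6.9·-35.4 + 2.1·49.6 + 14·-81.5) / (6.9 + 2.1 + 14)
= -1281.10 / 23 = -55.70 mV

-55.7 mV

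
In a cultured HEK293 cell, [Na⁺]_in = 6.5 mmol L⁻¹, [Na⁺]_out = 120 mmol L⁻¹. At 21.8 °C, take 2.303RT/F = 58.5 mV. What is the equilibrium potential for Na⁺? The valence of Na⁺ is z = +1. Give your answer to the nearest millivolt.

E = (58.5/z) · log₁₀([Na⁺]_out/[Na⁺]_in) with z = +1.
= (58.5/1) · log₁₀(120/6.5) = 58.50 · log₁₀(18.46)
= 58.50 · (1.2663) = 74.08 mV

74 mV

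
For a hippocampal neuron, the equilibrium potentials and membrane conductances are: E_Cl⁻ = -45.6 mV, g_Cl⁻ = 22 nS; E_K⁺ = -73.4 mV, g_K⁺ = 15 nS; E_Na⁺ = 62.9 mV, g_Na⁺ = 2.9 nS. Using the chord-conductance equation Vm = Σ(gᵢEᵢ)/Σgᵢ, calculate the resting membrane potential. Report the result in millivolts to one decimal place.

Σ gᵢEᵢ = 22·(-45.6) + 15·(-73.4) + 2.9·(62.9) = -1921.79
Σ gᵢ = 22 + 15 + 2.9 = 39.9
Vm = -1921.79 / 39.9 = -48.17 mV

-48.2 mV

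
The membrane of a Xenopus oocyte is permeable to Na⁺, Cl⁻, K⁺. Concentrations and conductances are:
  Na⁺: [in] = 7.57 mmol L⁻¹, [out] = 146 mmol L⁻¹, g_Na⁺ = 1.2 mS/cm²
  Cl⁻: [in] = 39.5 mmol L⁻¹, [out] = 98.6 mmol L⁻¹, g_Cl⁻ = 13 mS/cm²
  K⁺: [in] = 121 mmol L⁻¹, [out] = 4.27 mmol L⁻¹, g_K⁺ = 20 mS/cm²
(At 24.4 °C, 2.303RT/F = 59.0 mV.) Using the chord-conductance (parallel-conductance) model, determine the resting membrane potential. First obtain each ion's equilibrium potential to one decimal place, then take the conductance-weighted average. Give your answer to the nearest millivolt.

E_Na⁺ = (59.0/1)·log₁₀(146/7.57) = 75.8 mV
E_Cl⁻ = (59.0/-1)·log₁₀(98.6/39.5) = -23.4 mV
E_K⁺ = (59.0/1)·log₁₀(4.27/121) = -85.7 mV
Vm = (Σ gᵢEᵢ)/(Σ gᵢ) = (1.2·75.8 + 13·-23.4 + 20·-85.7) / (1.2 + 13 + 20)
= -1927.24 / 34.2 = -56.35 mV

-56 mV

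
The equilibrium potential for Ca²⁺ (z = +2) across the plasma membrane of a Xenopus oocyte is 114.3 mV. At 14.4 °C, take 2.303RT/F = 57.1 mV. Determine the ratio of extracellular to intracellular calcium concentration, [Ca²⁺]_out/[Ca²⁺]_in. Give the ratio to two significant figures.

10000

log₁₀([out]/[in]) = E·z/(57.1) = 114.3 × 2 / 57.1 = 4.0035
[out]/[in] = 10^(4.0035) = 1.008e+04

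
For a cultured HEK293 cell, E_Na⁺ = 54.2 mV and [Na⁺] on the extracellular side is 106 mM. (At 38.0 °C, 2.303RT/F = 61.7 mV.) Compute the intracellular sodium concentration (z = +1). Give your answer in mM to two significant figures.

14 mM

Nernst: E = (61.7/1) · log₁₀([out]/[in]), so log₁₀([out]/[in]) = 54.2 × 1 / 61.7 = 0.8784.
[out]/[in] = 10^(0.8784) = 7.559.
[in] = 106 / 7.559 = 14.02 mM.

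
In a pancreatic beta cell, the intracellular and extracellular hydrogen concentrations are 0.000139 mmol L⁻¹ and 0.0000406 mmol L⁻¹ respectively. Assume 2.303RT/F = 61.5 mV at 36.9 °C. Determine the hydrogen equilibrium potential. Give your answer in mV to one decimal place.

-32.9 mV

E = (61.5/z) · log₁₀([H⁺]_out/[H⁺]_in) with z = +1.
= (61.5/1) · log₁₀(0.0000406/0.000139) = 61.50 · log₁₀(0.2921)
= 61.50 · (-0.5345) = -32.87 mV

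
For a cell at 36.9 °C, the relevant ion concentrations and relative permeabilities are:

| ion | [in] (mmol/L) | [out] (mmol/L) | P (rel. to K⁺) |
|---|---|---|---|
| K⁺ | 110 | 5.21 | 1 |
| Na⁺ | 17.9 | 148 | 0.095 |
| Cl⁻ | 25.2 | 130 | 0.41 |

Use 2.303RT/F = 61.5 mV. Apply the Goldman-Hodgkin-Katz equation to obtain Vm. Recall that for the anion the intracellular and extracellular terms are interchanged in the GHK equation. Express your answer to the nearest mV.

Vm = 61.5 · log₁₀[(Σ P·[cation]ₒ + Σ P·[anion]ᵢ) / (Σ P·[cation]ᵢ + Σ P·[anion]ₒ)]
Numerator = 1×5.21 + 0.095×148 + 0.41×25.2 = 29.6
Denominator = 1×110 + 0.095×17.9 + 0.41×130 = 165
Vm = 61.5 · log₁₀(0.17941) = 61.5 × (-0.7462) = -45.89 mV

-46 mV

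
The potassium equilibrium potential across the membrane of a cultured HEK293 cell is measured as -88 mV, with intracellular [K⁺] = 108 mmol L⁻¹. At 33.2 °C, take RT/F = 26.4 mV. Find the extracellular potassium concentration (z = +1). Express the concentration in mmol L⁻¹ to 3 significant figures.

3.85 mmol L⁻¹

Nernst: E = (26.4/1) · ln([out]/[in]), so ln([out]/[in]) = -88.0 × 1 / 26.4 = -3.3333.
[out]/[in] = e^(-3.3333) = 0.03567.
[out] = 0.03567 × 108 = 3.853 mmol L⁻¹.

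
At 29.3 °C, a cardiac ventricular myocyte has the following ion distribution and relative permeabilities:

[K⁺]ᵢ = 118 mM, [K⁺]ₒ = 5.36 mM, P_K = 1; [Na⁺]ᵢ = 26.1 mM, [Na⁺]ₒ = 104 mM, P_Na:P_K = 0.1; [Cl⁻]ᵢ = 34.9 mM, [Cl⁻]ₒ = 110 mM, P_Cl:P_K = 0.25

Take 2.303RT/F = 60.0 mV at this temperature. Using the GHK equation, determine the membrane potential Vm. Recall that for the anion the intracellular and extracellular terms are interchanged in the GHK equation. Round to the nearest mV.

-47 mV

Vm = 60.0 · log₁₀[(Σ P·[cation]ₒ + Σ P·[anion]ᵢ) / (Σ P·[cation]ᵢ + Σ P·[anion]ₒ)]
Numerator = 1×5.36 + 0.1×104 + 0.25×34.9 = 24.48
Denominator = 1×118 + 0.1×26.1 + 0.25×110 = 148.1
Vm = 60.0 · log₁₀(0.16532) = 60.0 × (-0.7817) = -46.90 mV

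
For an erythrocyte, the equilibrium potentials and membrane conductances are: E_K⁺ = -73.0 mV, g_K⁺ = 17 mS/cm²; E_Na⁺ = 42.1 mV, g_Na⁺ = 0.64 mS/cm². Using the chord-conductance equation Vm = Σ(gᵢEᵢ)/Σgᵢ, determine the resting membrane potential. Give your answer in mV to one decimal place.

-68.8 mV

Σ gᵢEᵢ = 17·(-73.0) + 0.64·(42.1) = -1214.06
Σ gᵢ = 17 + 0.64 = 17.64
Vm = -1214.06 / 17.64 = -68.82 mV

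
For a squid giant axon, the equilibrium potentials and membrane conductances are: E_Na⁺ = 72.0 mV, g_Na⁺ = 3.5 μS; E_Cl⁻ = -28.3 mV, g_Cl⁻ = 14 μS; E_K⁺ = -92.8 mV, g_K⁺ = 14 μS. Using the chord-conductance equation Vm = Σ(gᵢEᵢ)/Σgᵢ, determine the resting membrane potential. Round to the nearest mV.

-46 mV

Σ gᵢEᵢ = 3.5·(72.0) + 14·(-28.3) + 14·(-92.8) = -1443.40
Σ gᵢ = 3.5 + 14 + 14 = 31.5
Vm = -1443.40 / 31.5 = -45.82 mV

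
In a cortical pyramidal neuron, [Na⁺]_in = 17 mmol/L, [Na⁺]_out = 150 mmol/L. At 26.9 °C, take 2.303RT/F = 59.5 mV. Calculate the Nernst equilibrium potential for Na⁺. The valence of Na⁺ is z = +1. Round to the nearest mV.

E = (59.5/z) · log₁₀([Na⁺]_out/[Na⁺]_in) with z = +1.
= (59.5/1) · log₁₀(150/17) = 59.50 · log₁₀(8.824)
= 59.50 · (0.9456) = 56.27 mV

56 mV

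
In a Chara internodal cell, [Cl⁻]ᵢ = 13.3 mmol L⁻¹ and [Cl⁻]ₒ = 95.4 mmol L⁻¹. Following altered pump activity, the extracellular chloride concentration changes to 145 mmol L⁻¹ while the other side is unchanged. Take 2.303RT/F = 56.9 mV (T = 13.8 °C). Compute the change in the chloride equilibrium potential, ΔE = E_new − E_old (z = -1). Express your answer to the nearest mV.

E_old = (56.9/-1)·log₁₀(95.4/13.3) = -48.69 mV
E_new = (56.9/-1)·log₁₀(145/13.3) = -59.03 mV
ΔE = -59.03 − (-48.69) = -10.35 mV

-10 mV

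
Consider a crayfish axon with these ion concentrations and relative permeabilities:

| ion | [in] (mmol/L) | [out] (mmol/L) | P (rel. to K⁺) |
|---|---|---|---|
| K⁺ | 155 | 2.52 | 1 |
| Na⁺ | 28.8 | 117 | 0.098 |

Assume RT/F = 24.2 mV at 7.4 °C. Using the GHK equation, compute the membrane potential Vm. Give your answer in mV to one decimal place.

Vm = 24.2 · ln[(Σ P·[cation]ₒ + Σ P·[anion]ᵢ) / (Σ P·[cation]ᵢ + Σ P·[anion]ₒ)]
Numerator = 1×2.52 + 0.098×117 = 13.99
Denominator = 1×155 + 0.098×28.8 = 157.8
Vm = 24.2 · ln(0.088619) = 24.2 × (-2.4234) = -58.65 mV

-58.6 mV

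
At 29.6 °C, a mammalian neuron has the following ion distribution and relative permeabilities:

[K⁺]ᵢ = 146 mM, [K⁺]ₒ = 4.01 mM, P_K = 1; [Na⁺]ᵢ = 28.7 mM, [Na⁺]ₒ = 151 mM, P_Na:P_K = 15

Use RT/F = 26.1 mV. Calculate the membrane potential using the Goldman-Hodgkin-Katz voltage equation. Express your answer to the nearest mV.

Vm = 26.1 · ln[(Σ P·[cation]ₒ + Σ P·[anion]ᵢ) / (Σ P·[cation]ᵢ + Σ P·[anion]ₒ)]
Numerator = 1×4.01 + 15×151 = 2269
Denominator = 1×146 + 15×28.7 = 576.5
Vm = 26.1 · ln(3.9358) = 26.1 × (1.3701) = 35.76 mV

36 mV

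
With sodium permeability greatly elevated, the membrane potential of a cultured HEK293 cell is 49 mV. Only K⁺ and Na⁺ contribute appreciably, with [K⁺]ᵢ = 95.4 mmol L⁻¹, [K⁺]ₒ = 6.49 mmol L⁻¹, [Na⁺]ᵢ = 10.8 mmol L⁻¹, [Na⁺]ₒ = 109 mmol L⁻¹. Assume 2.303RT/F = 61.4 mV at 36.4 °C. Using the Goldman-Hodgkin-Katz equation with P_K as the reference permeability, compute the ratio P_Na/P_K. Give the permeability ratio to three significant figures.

Let α = P_Na/P_K. GHK: Vm = 61.4·log₁₀[(Kₒ + α·Naₒ)/(Kᵢ + α·Naᵢ)].
10^(Vm/61.4) = 10^(49.0/61.4) = 6.2812
So 6.2812·(Kᵢ + α·Naᵢ) = Kₒ + α·Naₒ → α = (6.2812·95.4 − 6.49) / (109.0 − 6.2812·10.8)
α = (599.2 − 6.49) / (109.0 − 67.84) = 592.7/41.16 = 14.4

14.4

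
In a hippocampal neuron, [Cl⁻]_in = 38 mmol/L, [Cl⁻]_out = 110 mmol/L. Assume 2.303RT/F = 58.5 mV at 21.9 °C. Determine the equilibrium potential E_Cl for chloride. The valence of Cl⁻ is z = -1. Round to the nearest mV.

E = (58.5/z) · log₁₀([Cl⁻]_out/[Cl⁻]_in) with z = -1.
For an anion, dividing by z = -1 reverses the sign.
= (58.5/-1) · log₁₀(110/38) = -58.50 · log₁₀(2.895)
= -58.50 · (0.4616) = -27.00 mV

-27 mV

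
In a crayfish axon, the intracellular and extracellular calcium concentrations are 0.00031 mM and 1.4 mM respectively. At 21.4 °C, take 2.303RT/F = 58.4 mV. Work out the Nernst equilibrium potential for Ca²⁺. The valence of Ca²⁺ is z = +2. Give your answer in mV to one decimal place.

106.7 mV

E = (58.4/z) · log₁₀([Ca²⁺]_out/[Ca²⁺]_in) with z = +2.
= (58.4/2) · log₁₀(1.4/0.00031) = 29.20 · log₁₀(4516)
= 29.20 · (3.6548) = 106.72 mV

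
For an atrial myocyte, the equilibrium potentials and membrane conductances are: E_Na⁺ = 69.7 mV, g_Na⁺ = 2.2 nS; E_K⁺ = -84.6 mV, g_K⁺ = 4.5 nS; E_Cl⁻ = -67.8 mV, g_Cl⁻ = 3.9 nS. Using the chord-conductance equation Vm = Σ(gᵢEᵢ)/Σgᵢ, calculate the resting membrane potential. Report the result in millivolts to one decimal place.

Σ gᵢEᵢ = 2.2·(69.7) + 4.5·(-84.6) + 3.9·(-67.8) = -491.78
Σ gᵢ = 2.2 + 4.5 + 3.9 = 10.6
Vm = -491.78 / 10.6 = -46.39 mV

-46.4 mV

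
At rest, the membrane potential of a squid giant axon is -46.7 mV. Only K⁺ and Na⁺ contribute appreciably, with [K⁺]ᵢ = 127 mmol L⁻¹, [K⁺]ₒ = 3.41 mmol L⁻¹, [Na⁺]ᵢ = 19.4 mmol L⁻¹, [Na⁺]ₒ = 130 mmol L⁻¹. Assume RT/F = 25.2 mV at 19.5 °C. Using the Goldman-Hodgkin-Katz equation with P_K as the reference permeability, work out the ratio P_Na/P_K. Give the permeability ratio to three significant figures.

Let α = P_Na/P_K. GHK: Vm = 25.2·ln[(Kₒ + α·Naₒ)/(Kᵢ + α·Naᵢ)].
e^(Vm/25.2) = e^(-46.7/25.2) = 0.15674
So 0.15674·(Kᵢ + α·Naᵢ) = Kₒ + α·Naₒ → α = (0.15674·127.0 − 3.41) / (130.0 − 0.15674·19.4)
α = (19.91 − 3.41) / (130.0 − 3.041) = 16.5/127 = 0.1299

0.130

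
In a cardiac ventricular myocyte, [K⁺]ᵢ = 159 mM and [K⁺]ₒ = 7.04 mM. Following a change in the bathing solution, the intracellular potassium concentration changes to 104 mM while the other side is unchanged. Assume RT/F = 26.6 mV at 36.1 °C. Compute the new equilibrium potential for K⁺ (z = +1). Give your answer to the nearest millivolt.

After the shift: [K⁺]_out = 7.04, [K⁺]_in = 104 mM.
E_new = (26.6/1)·ln(7.04/104) = 26.60 · (-2.6928) = -71.63 mV

-72 mV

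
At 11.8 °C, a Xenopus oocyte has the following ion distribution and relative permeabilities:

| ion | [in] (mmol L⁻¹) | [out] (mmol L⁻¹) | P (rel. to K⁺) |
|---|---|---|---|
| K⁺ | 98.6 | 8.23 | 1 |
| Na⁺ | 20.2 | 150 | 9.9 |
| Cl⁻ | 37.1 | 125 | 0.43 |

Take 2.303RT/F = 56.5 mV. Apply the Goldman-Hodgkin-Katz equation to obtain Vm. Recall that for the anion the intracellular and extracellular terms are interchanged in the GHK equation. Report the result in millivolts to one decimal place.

Vm = 56.5 · log₁₀[(Σ P·[cation]ₒ + Σ P·[anion]ᵢ) / (Σ P·[cation]ᵢ + Σ P·[anion]ₒ)]
Numerator = 1×8.23 + 9.9×150 + 0.43×37.1 = 1509
Denominator = 1×98.6 + 9.9×20.2 + 0.43×125 = 352.3
Vm = 56.5 · log₁₀(4.2834) = 56.5 × (0.6318) = 35.70 mV

35.7 mV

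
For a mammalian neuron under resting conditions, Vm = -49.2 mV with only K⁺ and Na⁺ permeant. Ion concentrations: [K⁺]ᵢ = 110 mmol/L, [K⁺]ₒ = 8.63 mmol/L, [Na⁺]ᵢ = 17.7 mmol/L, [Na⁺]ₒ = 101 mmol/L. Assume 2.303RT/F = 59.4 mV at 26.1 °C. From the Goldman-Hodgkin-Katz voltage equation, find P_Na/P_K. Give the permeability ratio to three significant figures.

Let α = P_Na/P_K. GHK: Vm = 59.4·log₁₀[(Kₒ + α·Naₒ)/(Kᵢ + α·Naᵢ)].
10^(Vm/59.4) = 10^(-49.2/59.4) = 0.1485
So 0.1485·(Kᵢ + α·Naᵢ) = Kₒ + α·Naₒ → α = (0.1485·110.0 − 8.63) / (101.0 − 0.1485·17.7)
α = (16.33 − 8.63) / (101.0 − 2.628) = 7.705/98.37 = 0.07832

0.0783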